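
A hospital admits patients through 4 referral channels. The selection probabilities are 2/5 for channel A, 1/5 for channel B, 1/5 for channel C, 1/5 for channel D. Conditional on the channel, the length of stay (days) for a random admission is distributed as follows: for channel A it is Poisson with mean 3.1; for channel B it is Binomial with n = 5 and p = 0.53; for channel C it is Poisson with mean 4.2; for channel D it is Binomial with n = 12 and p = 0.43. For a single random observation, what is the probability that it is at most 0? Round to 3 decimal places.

Conditional on each channel, P(X ≤ 0): A: 0.0450492; B: 0.0229345; C: 0.0149956; D: 0.00117625.
By total probability, P(X ≤ 0) = 0.4·0.0450492 + 0.2·0.0229345 + 0.2·0.0149956 + 0.2·0.00117625 = 0.0258409.

0.026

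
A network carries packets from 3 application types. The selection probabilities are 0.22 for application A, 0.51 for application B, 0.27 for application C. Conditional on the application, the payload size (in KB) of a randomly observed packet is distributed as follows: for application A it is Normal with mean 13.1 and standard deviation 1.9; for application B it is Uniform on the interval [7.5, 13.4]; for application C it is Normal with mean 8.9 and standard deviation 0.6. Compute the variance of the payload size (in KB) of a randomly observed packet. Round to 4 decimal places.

4.5374

Per component, A: μ=13.1, E[X²]=175.22; B: μ=10.45, E[X²]=112.103; C: μ=8.9, E[X²]=79.57.
E[X] = 0.22·13.1 + 0.51·10.45 + 0.27·8.9 = 10.6145.
E[X²] = 0.22·175.22 + 0.51·112.103 + 0.27·79.57 = 117.205.
Var(X) = E[X²] − (E[X])² = 117.205 − 112.668 = 4.53739.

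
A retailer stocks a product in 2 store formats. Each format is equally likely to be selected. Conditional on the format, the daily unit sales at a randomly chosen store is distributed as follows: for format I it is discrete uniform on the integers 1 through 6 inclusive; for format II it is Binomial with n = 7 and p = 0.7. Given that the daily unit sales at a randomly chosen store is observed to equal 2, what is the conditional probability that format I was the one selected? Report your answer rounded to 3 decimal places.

Likelihoods P(X=2 | ·): I: 0.166667; II: 0.0250047.
Posterior ∝ prior × likelihood. Numerator for I: 0.5·0.166667 = 0.0833333.
Normalizing constant: 0.5·0.166667 + 0.5·0.0250047 = 0.0958357.
P(I | observation) = 0.0833333 / 0.0958357 = 0.869544.

0.870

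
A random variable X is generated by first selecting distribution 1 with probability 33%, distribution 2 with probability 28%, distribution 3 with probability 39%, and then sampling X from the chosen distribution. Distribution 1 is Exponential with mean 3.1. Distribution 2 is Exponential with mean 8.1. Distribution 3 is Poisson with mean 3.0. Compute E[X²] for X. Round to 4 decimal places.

For each component E[X²] = Var + (mean)², giving 1: 19.22; 2: 131.22; 3: 12.
Overall E[X²] = 0.33·19.22 + 0.28·131.22 + 0.39·12 = 47.7642.

47.7642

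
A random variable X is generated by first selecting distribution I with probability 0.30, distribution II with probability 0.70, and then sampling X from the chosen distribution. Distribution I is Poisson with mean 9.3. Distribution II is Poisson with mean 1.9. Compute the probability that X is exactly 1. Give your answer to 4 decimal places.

0.1992

Conditional on each component, P(X = 1): I: 0.000850245; II: 0.28418.
By total probability, P(X = 1) = 0.3·0.000850245 + 0.7·0.28418 = 0.199181.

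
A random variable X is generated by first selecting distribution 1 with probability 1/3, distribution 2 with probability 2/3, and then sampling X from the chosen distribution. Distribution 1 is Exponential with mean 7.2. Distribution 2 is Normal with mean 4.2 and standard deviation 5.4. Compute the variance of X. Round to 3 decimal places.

Per component, 1: μ=7.2, E[X²]=103.68; 2: μ=4.2, E[X²]=46.8.
E[X] = 0.333333·7.2 + 0.666667·4.2 = 5.2.
E[X²] = 0.333333·103.68 + 0.666667·46.8 = 65.76.
Var(X) = E[X²] − (E[X])² = 65.76 − 27.04 = 38.72.

38.720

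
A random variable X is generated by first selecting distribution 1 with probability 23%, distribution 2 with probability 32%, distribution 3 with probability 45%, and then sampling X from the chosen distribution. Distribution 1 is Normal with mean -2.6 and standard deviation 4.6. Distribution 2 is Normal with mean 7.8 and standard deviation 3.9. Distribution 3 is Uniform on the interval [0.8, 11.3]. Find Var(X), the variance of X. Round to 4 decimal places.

Per component, 1: μ=-2.6, E[X²]=27.92; 2: μ=7.8, E[X²]=76.05; 3: μ=6.05, E[X²]=45.79.
E[X] = 0.23·-2.6 + 0.32·7.8 + 0.45·6.05 = 4.6205.
E[X²] = 0.23·27.92 + 0.32·76.05 + 0.45·45.79 = 51.3631.
Var(X) = E[X²] − (E[X])² = 51.3631 − 21.349 = 30.0141.

30.0141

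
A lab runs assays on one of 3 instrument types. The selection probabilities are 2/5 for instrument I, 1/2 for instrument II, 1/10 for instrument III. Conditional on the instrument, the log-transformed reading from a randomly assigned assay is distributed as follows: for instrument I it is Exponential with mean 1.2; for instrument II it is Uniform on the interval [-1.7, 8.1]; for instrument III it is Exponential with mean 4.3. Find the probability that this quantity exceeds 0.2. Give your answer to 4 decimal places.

0.8371

Conditional on each instrument, P(X > 0.2): I: 0.846482; II: 0.806122; III: 0.954553.
By total probability, P(X > 0.2) = 0.4·0.846482 + 0.5·0.806122 + 0.1·0.954553 = 0.837109.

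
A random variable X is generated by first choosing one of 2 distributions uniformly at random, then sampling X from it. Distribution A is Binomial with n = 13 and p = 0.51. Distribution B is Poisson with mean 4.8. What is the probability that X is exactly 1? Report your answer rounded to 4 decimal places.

Conditional on each component, P(X = 1): A: 0.00127018; B: 0.0395028.
By total probability, P(X = 1) = 0.5·0.00127018 + 0.5·0.0395028 = 0.0203865.

0.0204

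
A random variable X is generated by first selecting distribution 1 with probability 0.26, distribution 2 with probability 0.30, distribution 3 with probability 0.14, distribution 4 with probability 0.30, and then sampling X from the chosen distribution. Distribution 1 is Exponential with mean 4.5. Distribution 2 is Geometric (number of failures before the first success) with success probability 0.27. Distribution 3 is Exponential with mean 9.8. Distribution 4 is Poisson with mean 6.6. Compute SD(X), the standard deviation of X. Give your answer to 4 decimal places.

5.4059

Per component, 1: μ=4.5, E[X²]=40.5; 2: μ=2.7037, E[X²]=17.3237; 3: μ=9.8, E[X²]=192.08; 4: μ=6.6, E[X²]=50.16.
E[X] = 0.26·4.5 + 0.3·2.7037 + 0.14·9.8 + 0.3·6.6 = 5.33311.
E[X²] = 0.26·40.5 + 0.3·17.3237 + 0.14·192.08 + 0.3·50.16 = 57.6663.
Var(X) = E[X²] − (E[X])² = 57.6663 − 28.4421 = 29.2242.
SD(X) = √29.2242 = 5.40595.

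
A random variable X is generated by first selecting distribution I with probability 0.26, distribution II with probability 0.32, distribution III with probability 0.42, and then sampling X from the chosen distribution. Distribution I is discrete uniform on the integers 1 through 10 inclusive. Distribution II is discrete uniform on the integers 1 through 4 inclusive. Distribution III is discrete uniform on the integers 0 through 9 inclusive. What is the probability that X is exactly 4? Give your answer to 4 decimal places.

Conditional on each component, P(X = 4): I: 0.1; II: 0.25; III: 0.1.
By total probability, P(X = 4) = 0.26·0.1 + 0.32·0.25 + 0.42·0.1 = 0.148.

0.1480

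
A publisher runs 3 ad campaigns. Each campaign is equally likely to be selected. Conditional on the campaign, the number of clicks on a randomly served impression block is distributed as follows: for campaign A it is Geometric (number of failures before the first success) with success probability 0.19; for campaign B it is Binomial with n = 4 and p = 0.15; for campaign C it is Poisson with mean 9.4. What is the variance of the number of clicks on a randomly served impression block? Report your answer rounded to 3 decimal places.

Per component, A: μ=4.26316, E[X²]=40.6122; B: μ=0.6, E[X²]=0.87; C: μ=9.4, E[X²]=97.76.
E[X] = 0.333333·4.26316 + 0.333333·0.6 + 0.333333·9.4 = 4.75439.
E[X²] = 0.333333·40.6122 + 0.333333·0.87 + 0.333333·97.76 = 46.4141.
Var(X) = E[X²] − (E[X])² = 46.4141 − 22.6042 = 23.8099.

23.810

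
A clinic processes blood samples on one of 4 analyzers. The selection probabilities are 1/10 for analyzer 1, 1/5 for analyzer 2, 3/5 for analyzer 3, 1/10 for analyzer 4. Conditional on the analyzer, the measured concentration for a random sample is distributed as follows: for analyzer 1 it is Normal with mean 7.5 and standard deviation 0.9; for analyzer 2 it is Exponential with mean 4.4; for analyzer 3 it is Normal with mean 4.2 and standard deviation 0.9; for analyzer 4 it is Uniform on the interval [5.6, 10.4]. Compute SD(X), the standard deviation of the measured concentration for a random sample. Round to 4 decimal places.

2.5709

Per component, 1: μ=7.5, E[X²]=57.06; 2: μ=4.4, E[X²]=38.72; 3: μ=4.2, E[X²]=18.45; 4: μ=8, E[X²]=65.92.
E[X] = 0.1·7.5 + 0.2·4.4 + 0.6·4.2 + 0.1·8 = 4.95.
E[X²] = 0.1·57.06 + 0.2·38.72 + 0.6·18.45 + 0.1·65.92 = 31.112.
Var(X) = E[X²] − (E[X])² = 31.112 − 24.5025 = 6.6095.
SD(X) = √6.6095 = 2.57089.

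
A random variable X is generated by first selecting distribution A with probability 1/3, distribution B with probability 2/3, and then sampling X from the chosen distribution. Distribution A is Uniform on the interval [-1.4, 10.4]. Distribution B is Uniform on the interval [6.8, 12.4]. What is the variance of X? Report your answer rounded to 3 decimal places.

Per component, A: μ=4.5, E[X²]=31.8533; B: μ=9.6, E[X²]=94.7733.
E[X] = 0.333333·4.5 + 0.666667·9.6 = 7.9.
E[X²] = 0.333333·31.8533 + 0.666667·94.7733 = 73.8.
Var(X) = E[X²] − (E[X])² = 73.8 − 62.41 = 11.39.

11.390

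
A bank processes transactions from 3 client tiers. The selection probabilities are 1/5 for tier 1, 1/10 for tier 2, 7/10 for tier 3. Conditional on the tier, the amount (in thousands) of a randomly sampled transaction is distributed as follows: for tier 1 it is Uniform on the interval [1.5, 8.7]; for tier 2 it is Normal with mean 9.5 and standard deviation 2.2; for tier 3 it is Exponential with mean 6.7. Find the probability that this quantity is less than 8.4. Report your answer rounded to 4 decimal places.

0.7227

Conditional on each tier, P(X < 8.4): 1: 0.958333; 2: 0.308538; 3: 0.714562.
By total probability, P(X < 8.4) = 0.2·0.958333 + 0.1·0.308538 + 0.7·0.714562 = 0.722714.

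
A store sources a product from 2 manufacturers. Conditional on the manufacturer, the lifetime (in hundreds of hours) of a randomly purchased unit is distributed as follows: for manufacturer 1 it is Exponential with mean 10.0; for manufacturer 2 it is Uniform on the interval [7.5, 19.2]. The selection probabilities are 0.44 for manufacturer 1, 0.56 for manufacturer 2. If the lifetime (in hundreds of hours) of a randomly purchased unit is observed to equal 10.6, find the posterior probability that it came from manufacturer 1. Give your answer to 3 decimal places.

0.242

Likelihoods f(10.6 | ·): 1: 0.0346456; 2: 0.0854701.
Posterior ∝ prior × likelihood. Numerator for 1: 0.44·0.0346456 = 0.0152441.
Normalizing constant: 0.44·0.0346456 + 0.56·0.0854701 = 0.0631073.
P(1 | observation) = 0.0152441 / 0.0631073 = 0.241558.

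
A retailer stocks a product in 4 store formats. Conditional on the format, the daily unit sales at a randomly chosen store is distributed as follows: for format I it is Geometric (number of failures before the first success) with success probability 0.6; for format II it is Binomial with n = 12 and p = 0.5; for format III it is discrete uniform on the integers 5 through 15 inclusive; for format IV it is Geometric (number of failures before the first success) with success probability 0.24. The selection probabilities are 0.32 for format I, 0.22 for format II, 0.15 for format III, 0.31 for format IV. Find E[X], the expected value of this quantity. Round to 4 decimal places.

Component means — I: 0.666667; II: 6; III: 10; IV: 3.16667.
E[X] = 0.32·0.666667 + 0.22·6 + 0.15·10 + 0.31·3.16667 = 4.015.

4.0150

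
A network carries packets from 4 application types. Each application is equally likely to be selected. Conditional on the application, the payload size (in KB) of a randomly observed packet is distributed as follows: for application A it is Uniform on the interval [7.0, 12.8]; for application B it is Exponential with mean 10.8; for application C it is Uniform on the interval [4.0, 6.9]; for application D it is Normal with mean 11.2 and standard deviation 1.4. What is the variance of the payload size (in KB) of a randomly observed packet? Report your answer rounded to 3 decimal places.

35.785

Per component, A: μ=9.9, E[X²]=100.813; B: μ=10.8, E[X²]=233.28; C: μ=5.45, E[X²]=30.4033; D: μ=11.2, E[X²]=127.4.
E[X] = 0.25·9.9 + 0.25·10.8 + 0.25·5.45 + 0.25·11.2 = 9.3375.
E[X²] = 0.25·100.813 + 0.25·233.28 + 0.25·30.4033 + 0.25·127.4 = 122.974.
Var(X) = E[X²] − (E[X])² = 122.974 − 87.1889 = 35.7853.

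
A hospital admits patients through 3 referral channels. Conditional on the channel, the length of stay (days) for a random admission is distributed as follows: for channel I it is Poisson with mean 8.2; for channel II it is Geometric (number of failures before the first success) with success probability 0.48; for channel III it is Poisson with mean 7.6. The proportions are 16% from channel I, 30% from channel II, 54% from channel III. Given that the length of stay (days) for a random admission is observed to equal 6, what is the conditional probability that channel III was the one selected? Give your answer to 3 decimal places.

Likelihoods P(X=6 | ·): I: 0.115967; II: 0.00948989; III: 0.13394.
Posterior ∝ prior × likelihood. Numerator for III: 0.54·0.13394 = 0.0723277.
Normalizing constant: 0.16·0.115967 + 0.3·0.00948989 + 0.54·0.13394 = 0.0937295.
P(III | observation) = 0.0723277 / 0.0937295 = 0.771665.

0.772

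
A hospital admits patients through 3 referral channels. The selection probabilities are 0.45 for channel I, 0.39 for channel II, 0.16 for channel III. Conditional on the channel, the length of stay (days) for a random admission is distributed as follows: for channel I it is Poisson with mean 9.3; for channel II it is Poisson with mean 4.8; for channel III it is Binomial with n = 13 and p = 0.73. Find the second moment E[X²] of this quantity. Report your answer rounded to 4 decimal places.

68.7827

For each component E[X²] = Var + (mean)², giving I: 95.79; II: 27.84; III: 92.6224.
Overall E[X²] = 0.45·95.79 + 0.39·27.84 + 0.16·92.6224 = 68.7827.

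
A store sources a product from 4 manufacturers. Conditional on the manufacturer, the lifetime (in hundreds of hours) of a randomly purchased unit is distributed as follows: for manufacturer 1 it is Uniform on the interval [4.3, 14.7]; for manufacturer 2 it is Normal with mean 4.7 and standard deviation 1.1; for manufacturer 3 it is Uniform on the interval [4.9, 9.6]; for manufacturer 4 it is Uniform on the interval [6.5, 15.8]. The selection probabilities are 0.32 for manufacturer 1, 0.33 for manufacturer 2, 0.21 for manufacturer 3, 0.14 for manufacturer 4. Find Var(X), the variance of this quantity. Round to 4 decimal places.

Per component, 1: μ=9.5, E[X²]=99.2633; 2: μ=4.7, E[X²]=23.3; 3: μ=7.25, E[X²]=54.4033; 4: μ=11.15, E[X²]=131.53.
E[X] = 0.32·9.5 + 0.33·4.7 + 0.21·7.25 + 0.14·11.15 = 7.6745.
E[X²] = 0.32·99.2633 + 0.33·23.3 + 0.21·54.4033 + 0.14·131.53 = 69.2922.
Var(X) = E[X²] − (E[X])² = 69.2922 − 58.898 = 10.3942.

10.3942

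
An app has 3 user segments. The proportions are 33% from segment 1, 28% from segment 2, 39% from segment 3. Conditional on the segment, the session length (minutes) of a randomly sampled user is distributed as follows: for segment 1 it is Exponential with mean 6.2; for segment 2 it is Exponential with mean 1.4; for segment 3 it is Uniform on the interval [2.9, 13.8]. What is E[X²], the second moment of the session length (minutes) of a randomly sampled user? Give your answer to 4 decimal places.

57.5211

For each component E[X²] = Var + (mean)², giving 1: 76.88; 2: 3.92; 3: 79.6233.
Overall E[X²] = 0.33·76.88 + 0.28·3.92 + 0.39·79.6233 = 57.5211.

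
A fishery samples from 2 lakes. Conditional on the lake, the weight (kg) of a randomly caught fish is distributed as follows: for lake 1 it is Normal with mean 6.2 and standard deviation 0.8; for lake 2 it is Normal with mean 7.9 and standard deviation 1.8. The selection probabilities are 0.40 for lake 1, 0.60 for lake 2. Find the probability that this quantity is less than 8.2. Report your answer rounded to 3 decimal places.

Conditional on each lake, P(X < 8.2): 1: 0.99379; 2: 0.566184.
By total probability, P(X < 8.2) = 0.4·0.99379 + 0.6·0.566184 = 0.737226.

0.737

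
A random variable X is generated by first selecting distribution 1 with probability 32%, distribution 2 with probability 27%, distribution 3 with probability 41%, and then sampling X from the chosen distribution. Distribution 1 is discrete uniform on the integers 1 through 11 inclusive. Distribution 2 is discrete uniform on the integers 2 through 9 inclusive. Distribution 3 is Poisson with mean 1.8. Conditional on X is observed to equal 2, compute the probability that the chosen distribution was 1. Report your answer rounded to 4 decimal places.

Likelihoods P(X=2 | ·): 1: 0.0909091; 2: 0.125; 3: 0.267784.
Posterior ∝ prior × likelihood. Numerator for 1: 0.32·0.0909091 = 0.0290909.
Normalizing constant: 0.32·0.0909091 + 0.27·0.125 + 0.41·0.267784 = 0.172632.
P(1 | observation) = 0.0290909 / 0.172632 = 0.168514.

0.1685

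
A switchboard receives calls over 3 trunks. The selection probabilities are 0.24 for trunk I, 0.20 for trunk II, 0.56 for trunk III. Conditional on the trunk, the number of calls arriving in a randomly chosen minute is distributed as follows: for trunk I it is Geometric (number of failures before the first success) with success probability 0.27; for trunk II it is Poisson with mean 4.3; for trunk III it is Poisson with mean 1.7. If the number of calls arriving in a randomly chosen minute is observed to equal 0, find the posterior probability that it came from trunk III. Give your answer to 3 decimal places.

Likelihoods P(X=0 | ·): I: 0.27; II: 0.0135686; III: 0.182684.
Posterior ∝ prior × likelihood. Numerator for III: 0.56·0.182684 = 0.102303.
Normalizing constant: 0.24·0.27 + 0.2·0.0135686 + 0.56·0.182684 = 0.169816.
P(III | observation) = 0.102303 / 0.169816 = 0.602431.

0.602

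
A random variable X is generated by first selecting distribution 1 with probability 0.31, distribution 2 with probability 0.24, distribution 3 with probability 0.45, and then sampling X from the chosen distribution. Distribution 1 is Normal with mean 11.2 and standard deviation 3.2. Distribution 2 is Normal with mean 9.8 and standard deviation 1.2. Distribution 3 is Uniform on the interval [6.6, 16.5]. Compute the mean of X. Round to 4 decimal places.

11.0215

Component means — 1: 11.2; 2: 9.8; 3: 11.55.
E[X] = 0.31·11.2 + 0.24·9.8 + 0.45·11.55 = 11.0215.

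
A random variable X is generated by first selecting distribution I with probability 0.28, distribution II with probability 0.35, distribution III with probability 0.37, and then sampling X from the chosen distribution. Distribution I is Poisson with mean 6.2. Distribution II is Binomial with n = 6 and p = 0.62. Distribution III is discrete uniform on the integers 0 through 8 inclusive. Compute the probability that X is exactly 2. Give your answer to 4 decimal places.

Conditional on each component, P(X = 2): I: 0.0390057; II: 0.120229; III: 0.111111.
By total probability, P(X = 2) = 0.28·0.0390057 + 0.35·0.120229 + 0.37·0.111111 = 0.0941128.

0.0941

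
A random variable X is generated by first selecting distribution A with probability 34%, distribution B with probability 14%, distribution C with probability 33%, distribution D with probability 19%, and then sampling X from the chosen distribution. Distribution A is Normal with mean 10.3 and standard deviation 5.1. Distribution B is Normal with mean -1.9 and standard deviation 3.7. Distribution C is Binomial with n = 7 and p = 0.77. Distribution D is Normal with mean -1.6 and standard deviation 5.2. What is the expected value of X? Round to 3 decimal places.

Component means — A: 10.3; B: -1.9; C: 5.39; D: -1.6.
E[X] = 0.34·10.3 + 0.14·-1.9 + 0.33·5.39 + 0.19·-1.6 = 4.7107.

4.711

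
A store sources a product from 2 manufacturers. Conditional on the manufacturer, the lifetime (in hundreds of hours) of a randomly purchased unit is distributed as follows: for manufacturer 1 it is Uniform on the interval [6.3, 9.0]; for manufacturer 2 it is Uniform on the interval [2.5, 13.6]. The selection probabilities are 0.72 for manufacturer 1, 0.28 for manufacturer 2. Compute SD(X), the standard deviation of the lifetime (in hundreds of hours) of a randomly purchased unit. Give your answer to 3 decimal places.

1.829

Per component, 1: μ=7.65, E[X²]=59.13; 2: μ=8.05, E[X²]=75.07.
E[X] = 0.72·7.65 + 0.28·8.05 = 7.762.
E[X²] = 0.72·59.13 + 0.28·75.07 = 63.5932.
Var(X) = E[X²] − (E[X])² = 63.5932 − 60.2486 = 3.34456.
SD(X) = √3.34456 = 1.82881.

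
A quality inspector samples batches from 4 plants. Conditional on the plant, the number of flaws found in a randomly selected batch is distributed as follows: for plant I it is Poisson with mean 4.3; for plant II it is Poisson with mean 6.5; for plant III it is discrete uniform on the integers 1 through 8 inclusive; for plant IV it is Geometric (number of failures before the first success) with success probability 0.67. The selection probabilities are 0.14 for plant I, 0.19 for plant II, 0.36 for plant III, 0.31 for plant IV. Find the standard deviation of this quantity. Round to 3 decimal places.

Per component, I: μ=4.3, E[X²]=22.79; II: μ=6.5, E[X²]=48.75; III: μ=4.5, E[X²]=25.5; IV: μ=0.492537, E[X²]=0.977723.
E[X] = 0.14·4.3 + 0.19·6.5 + 0.36·4.5 + 0.31·0.492537 = 3.60969.
E[X²] = 0.14·22.79 + 0.19·48.75 + 0.36·25.5 + 0.31·0.977723 = 21.9362.
Var(X) = E[X²] − (E[X])² = 21.9362 − 13.0298 = 8.90636.
SD(X) = √8.90636 = 2.98435.

2.984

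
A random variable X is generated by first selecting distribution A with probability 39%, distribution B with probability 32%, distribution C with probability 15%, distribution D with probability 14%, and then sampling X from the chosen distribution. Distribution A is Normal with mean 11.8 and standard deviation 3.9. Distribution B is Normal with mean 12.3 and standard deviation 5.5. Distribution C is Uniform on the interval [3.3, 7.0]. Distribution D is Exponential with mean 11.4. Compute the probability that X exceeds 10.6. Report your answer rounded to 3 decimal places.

Conditional on each component, P(X > 10.6): A: 0.620842; B: 0.621374; C: 0; D: 0.394623.
By total probability, P(X > 10.6) = 0.39·0.620842 + 0.32·0.621374 + 0.15·0 + 0.14·0.394623 = 0.496215.

0.496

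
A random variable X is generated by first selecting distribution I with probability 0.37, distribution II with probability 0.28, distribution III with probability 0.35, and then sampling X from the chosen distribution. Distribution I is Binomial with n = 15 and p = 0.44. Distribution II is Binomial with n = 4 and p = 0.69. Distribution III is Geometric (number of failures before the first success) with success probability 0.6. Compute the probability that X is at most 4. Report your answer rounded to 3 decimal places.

Conditional on each component, P(X ≤ 4): I: 0.136728; II: 1; III: 0.98976.
By total probability, P(X ≤ 4) = 0.37·0.136728 + 0.28·1 + 0.35·0.98976 = 0.677005.

0.677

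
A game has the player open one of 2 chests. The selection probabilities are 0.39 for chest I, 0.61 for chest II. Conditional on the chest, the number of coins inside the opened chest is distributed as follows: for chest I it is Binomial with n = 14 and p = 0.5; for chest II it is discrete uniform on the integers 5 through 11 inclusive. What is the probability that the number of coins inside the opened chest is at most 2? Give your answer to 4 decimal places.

Conditional on each chest, P(X ≤ 2): I: 0.00646973; II: 0.
By total probability, P(X ≤ 2) = 0.39·0.00646973 + 0.61·0 = 0.00252319.

0.0025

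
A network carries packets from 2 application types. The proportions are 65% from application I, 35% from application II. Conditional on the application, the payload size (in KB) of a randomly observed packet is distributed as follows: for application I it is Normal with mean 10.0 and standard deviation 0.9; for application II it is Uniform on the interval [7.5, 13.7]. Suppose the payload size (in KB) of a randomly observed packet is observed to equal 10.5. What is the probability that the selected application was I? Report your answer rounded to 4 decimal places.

0.8139

Likelihoods f(10.5 | ·): I: 0.37988; II: 0.16129.
Posterior ∝ prior × likelihood. Numerator for I: 0.65·0.37988 = 0.246922.
Normalizing constant: 0.65·0.37988 + 0.35·0.16129 = 0.303374.
P(I | observation) = 0.246922 / 0.303374 = 0.813921.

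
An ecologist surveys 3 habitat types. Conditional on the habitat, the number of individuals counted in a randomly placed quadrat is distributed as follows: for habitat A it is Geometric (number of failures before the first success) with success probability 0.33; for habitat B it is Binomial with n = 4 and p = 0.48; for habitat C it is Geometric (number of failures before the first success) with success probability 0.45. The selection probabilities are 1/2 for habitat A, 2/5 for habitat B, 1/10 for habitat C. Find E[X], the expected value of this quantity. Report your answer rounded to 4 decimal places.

Component means — A: 2.0303; B: 1.92; C: 1.22222.
E[X] = 0.5·2.0303 + 0.4·1.92 + 0.1·1.22222 = 1.90537.

1.9054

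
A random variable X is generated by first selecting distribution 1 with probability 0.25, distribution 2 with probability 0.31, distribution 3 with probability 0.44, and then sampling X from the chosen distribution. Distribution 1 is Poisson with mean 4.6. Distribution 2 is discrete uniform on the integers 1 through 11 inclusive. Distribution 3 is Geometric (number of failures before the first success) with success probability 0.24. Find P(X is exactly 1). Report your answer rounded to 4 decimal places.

Conditional on each component, P(X = 1): 1: 0.0462384; 2: 0.0909091; 3: 0.1824.
By total probability, P(X = 1) = 0.25·0.0462384 + 0.31·0.0909091 + 0.44·0.1824 = 0.119997.

0.1200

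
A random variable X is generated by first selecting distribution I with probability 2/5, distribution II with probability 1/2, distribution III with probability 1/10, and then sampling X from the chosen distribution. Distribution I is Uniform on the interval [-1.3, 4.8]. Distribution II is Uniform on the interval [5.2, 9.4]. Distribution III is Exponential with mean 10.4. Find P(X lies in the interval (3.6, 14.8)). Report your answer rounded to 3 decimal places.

Conditional on each component, P(3.6 < X < 14.8): I: 0.196721; II: 1; III: 0.466432.
By total probability, P(3.6 < X < 14.8) = 0.4·0.196721 + 0.5·1 + 0.1·0.466432 = 0.625332.

0.625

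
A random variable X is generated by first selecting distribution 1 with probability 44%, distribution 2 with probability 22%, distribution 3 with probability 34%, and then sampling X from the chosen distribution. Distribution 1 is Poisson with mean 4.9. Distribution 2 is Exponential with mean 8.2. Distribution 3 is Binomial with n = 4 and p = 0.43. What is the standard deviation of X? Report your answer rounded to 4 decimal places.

Per component, 1: μ=4.9, E[X²]=28.91; 2: μ=8.2, E[X²]=134.48; 3: μ=1.72, E[X²]=3.9388.
E[X] = 0.44·4.9 + 0.22·8.2 + 0.34·1.72 = 4.5448.
E[X²] = 0.44·28.91 + 0.22·134.48 + 0.34·3.9388 = 43.6452.
Var(X) = E[X²] − (E[X])² = 43.6452 − 20.6552 = 22.99.
SD(X) = √22.99 = 4.79479.

4.7948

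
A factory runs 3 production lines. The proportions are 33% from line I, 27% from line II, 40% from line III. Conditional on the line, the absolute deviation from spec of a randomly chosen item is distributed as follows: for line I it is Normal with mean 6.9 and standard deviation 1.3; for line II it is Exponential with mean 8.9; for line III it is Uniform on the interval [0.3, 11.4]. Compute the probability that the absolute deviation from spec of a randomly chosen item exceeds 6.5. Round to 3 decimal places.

Conditional on each line, P(X > 6.5): I: 0.620842; II: 0.481747; III: 0.441441.
By total probability, P(X > 6.5) = 0.33·0.620842 + 0.27·0.481747 + 0.4·0.441441 = 0.511526.

0.512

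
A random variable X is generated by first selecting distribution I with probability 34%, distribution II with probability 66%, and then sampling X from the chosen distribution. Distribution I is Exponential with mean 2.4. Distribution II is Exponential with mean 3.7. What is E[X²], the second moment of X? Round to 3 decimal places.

21.988

For each component E[X²] = Var + (mean)², giving I: 11.52; II: 27.38.
Overall E[X²] = 0.34·11.52 + 0.66·27.38 = 21.9876.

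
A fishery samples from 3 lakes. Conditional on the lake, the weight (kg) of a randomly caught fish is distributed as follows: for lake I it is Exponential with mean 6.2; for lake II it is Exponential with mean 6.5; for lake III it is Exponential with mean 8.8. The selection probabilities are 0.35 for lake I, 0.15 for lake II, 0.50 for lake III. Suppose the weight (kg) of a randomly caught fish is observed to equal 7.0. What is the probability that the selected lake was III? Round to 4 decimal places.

0.4955

Likelihoods f(7.0 | ·): I: 0.0521526; II: 0.0524065; III: 0.0512927.
Posterior ∝ prior × likelihood. Numerator for III: 0.5·0.0512927 = 0.0256464.
Normalizing constant: 0.35·0.0521526 + 0.15·0.0524065 + 0.5·0.0512927 = 0.0517607.
P(III | observation) = 0.0256464 / 0.0517607 = 0.495479.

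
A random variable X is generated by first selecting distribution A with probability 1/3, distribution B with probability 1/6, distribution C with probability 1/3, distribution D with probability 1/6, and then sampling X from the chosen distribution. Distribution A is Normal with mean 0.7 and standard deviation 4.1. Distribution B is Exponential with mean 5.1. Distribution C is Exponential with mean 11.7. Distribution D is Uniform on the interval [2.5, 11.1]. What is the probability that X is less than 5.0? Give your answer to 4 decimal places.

0.5528

Conditional on each component, P(X < 5.0): A: 0.85286; B: 0.624836; C: 0.347765; D: 0.290698.
By total probability, P(X < 5.0) = 0.333333·0.85286 + 0.166667·0.624836 + 0.333333·0.347765 + 0.166667·0.290698 = 0.552797.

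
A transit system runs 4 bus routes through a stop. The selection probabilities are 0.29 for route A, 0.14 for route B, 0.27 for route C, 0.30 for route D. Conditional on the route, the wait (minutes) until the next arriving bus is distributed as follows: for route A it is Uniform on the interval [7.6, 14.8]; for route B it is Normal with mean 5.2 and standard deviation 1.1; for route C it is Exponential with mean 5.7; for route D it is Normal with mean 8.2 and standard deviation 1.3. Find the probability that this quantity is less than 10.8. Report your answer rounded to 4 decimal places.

Conditional on each route, P(X < 10.8): A: 0.444444; B: 1; C: 0.849642; D: 0.97725.
By total probability, P(X < 10.8) = 0.29·0.444444 + 0.14·1 + 0.27·0.849642 + 0.3·0.97725 = 0.791467.

0.7915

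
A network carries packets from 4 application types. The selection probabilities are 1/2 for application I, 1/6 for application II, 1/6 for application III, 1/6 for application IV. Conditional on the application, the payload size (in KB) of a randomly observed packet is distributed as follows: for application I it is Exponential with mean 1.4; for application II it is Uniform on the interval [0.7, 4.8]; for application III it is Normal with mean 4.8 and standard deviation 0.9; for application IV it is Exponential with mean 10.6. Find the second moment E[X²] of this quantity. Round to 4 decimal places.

For each component E[X²] = Var + (mean)², giving I: 3.92; II: 8.96333; III: 23.85; IV: 224.72.
Overall E[X²] = 0.5·3.92 + 0.166667·8.96333 + 0.166667·23.85 + 0.166667·224.72 = 44.8822.

44.8822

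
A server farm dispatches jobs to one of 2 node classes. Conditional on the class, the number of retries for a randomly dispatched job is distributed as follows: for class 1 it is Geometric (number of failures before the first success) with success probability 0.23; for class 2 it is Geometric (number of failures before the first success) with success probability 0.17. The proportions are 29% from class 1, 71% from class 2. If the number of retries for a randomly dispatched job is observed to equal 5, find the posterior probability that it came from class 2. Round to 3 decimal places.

0.725

Likelihoods P(X=5 | ·): 1: 0.062256; 2: 0.0669637.
Posterior ∝ prior × likelihood. Numerator for 2: 0.71·0.0669637 = 0.0475442.
Normalizing constant: 0.29·0.062256 + 0.71·0.0669637 = 0.0655985.
P(2 | observation) = 0.0475442 / 0.0655985 = 0.724776.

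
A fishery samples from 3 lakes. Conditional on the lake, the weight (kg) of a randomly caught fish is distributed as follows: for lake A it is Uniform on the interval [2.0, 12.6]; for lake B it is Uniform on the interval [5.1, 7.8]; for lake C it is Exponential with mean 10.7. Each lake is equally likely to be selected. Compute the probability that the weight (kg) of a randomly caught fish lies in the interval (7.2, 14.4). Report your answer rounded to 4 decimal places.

Conditional on each lake, P(7.2 < X < 14.4): A: 0.509434; B: 0.222222; C: 0.249895.
By total probability, P(7.2 < X < 14.4) = 0.333333·0.509434 + 0.333333·0.222222 + 0.333333·0.249895 = 0.327184.

0.3272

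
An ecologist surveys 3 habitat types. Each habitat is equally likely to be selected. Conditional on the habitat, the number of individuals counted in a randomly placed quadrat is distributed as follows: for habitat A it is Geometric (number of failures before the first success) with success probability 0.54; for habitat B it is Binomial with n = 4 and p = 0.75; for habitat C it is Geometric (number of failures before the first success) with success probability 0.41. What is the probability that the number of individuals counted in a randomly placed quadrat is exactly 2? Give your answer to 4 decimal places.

Conditional on each habitat, P(X = 2): A: 0.114264; B: 0.210938; C: 0.142721.
By total probability, P(X = 2) = 0.333333·0.114264 + 0.333333·0.210938 + 0.333333·0.142721 = 0.155974.

0.1560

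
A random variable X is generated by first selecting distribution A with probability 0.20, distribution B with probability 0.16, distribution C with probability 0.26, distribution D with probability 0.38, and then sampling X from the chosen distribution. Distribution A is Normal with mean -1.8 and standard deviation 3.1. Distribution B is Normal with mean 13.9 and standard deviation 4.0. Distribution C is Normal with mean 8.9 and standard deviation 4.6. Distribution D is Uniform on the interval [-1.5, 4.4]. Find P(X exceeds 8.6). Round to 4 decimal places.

0.2820

Conditional on each component, P(X > 8.6): A: 0.000397056; B: 0.907414; C: 0.526; D: 0.
By total probability, P(X > 8.6) = 0.2·0.000397056 + 0.16·0.907414 + 0.26·0.526 + 0.38·0 = 0.282026.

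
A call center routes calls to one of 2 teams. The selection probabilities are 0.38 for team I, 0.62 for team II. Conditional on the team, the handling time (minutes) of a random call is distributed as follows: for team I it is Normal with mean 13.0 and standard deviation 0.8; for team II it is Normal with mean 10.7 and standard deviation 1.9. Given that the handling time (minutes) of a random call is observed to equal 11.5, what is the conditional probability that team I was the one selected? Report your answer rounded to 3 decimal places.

Likelihoods f(11.5 | ·): I: 0.0859828; II: 0.192158.
Posterior ∝ prior × likelihood. Numerator for I: 0.38·0.0859828 = 0.0326735.
Normalizing constant: 0.38·0.0859828 + 0.62·0.192158 = 0.151812.
P(I | observation) = 0.0326735 / 0.151812 = 0.215224.

0.215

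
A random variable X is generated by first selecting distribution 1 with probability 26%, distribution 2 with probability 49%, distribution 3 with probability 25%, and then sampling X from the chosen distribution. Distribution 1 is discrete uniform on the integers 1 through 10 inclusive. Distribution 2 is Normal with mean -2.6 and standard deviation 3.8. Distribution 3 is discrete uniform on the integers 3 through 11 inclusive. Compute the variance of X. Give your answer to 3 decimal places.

30.682

Per component, 1: μ=5.5, E[X²]=38.5; 2: μ=-2.6, E[X²]=21.2; 3: μ=7, E[X²]=55.6667.
E[X] = 0.26·5.5 + 0.49·-2.6 + 0.25·7 = 1.906.
E[X²] = 0.26·38.5 + 0.49·21.2 + 0.25·55.6667 = 34.3147.
Var(X) = E[X²] − (E[X])² = 34.3147 − 3.63284 = 30.6818.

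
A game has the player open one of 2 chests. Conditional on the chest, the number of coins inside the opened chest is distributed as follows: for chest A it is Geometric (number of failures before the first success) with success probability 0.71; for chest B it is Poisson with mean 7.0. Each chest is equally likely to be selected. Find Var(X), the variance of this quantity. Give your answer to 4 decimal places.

Per component, A: μ=0.408451, E[X²]=0.742115; B: μ=7, E[X²]=56.
E[X] = 0.5·0.408451 + 0.5·7 = 3.70423.
E[X²] = 0.5·0.742115 + 0.5·56 = 28.3711.
Var(X) = E[X²] − (E[X])² = 28.3711 − 13.7213 = 14.6498.

14.6498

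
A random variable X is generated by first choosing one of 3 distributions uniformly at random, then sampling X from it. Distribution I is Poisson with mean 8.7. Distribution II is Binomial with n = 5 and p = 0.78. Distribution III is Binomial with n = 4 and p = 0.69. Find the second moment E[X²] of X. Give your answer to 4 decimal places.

For each component E[X²] = Var + (mean)², giving I: 84.39; II: 16.068; III: 8.4732.
Overall E[X²] = 0.333333·84.39 + 0.333333·16.068 + 0.333333·8.4732 = 36.3104.

36.3104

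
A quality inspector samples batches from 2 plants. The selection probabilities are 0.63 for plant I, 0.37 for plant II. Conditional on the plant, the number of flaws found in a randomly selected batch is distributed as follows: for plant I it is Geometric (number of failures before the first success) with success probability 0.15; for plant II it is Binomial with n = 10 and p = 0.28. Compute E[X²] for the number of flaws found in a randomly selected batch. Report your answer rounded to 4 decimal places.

47.6767

For each component E[X²] = Var + (mean)², giving I: 69.8889; II: 9.856.
Overall E[X²] = 0.63·69.8889 + 0.37·9.856 = 47.6767.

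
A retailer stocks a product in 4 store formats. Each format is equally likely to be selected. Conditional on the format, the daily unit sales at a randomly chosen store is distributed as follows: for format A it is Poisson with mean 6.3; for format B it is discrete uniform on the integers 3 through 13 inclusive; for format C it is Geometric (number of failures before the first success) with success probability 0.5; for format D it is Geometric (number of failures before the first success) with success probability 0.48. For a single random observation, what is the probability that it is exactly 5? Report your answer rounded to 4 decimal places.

Conditional on each format, P(X = 5): A: 0.151868; B: 0.0909091; C: 0.015625; D: 0.0182498.
By total probability, P(X = 5) = 0.25·0.151868 + 0.25·0.0909091 + 0.25·0.015625 + 0.25·0.0182498 = 0.069163.

0.0692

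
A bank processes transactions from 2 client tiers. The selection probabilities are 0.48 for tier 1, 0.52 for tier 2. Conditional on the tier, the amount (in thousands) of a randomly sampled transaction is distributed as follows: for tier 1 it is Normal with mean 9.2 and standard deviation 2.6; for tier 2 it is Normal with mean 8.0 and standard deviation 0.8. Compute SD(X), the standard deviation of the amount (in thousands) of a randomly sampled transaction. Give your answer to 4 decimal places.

Per component, 1: μ=9.2, E[X²]=91.4; 2: μ=8, E[X²]=64.64.
E[X] = 0.48·9.2 + 0.52·8 = 8.576.
E[X²] = 0.48·91.4 + 0.52·64.64 = 77.4848.
Var(X) = E[X²] − (E[X])² = 77.4848 − 73.5478 = 3.93702.
SD(X) = √3.93702 = 1.98419.

1.9842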